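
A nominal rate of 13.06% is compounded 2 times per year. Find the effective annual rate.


Formula: EAR = (1 + r/m)^m - 1
Period rate: r/m = 0.1306 / 2 = 0.0653
Compounding: (1 + 0.0653)^2 = 1.134864
EAR = 1.134864 - 1 = 0.134864

0.134864


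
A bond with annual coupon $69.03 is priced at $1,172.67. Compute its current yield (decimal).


Formula: Current yield = annual coupon / price
Substituting: CY = $69.03 / $1,172.67
CY = 0.058866

0.058866


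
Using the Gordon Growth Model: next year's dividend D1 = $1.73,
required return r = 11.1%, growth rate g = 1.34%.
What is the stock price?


Formula: P = D1 / (r - g)
Spread: r - g = 0.111 - 0.0134 = 0.0976
Substituting: P = $1.73 / 0.0976
P = $17.73

$17.73


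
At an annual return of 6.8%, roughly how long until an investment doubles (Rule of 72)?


Formula: Years ≈ 72 / r
Substituting: Years ≈ 72 / 6.8
Years ≈ 10.6

10.6 years


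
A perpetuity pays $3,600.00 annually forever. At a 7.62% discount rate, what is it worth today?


Formula: PV = C / r
Substituting: PV = $3,600.00 / 0.0762
PV = $47,244.09

$47,244.09


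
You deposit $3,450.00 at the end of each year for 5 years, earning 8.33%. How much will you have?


Formula: FV = PMT * ((1+r)^n - 1) / r
Growth factor: (1 + 0.0833)^5 = 1.491914
Numerator: 1.491914 - 1 = 0.491914
FV = $3,450.00 * 0.491914 / 0.0833 = $20,373.38

$20,373.38


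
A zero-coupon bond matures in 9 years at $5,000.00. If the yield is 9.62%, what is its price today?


Formula: Price = FV / (1 + r)^n
Substituting: Price = $5,000.00 / (1 + 0.0962)^9
Discount factor: (1.0962)^9 = 2.285642
Price = $5,000.00 / 2.285642 = $2,187.57

$2,187.57


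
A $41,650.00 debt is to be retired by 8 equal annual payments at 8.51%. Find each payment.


Formula: PMT = PV * r / (1 - (1+r)^(-n))
Denominator: 1 - (1 + 0.0851)^(-8) = 0.479714
Numerator: $41,650.00 * 0.0851 = 3544.415
PMT = 3544.415 / 0.479714 = $7,388.60

$7,388.60


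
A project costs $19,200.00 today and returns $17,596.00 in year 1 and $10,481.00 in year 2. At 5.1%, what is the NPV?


Formula: NPV = C0 + C1/(1+r) + C2/(1+r)^2
Discount C1: $17,596.00 / (1 + 0.051) = $16,742.15
Discount C2: $10,481.00 / (1 + 0.051)^2 = $9,488.49
NPV = -$19,200.00 + $16,742.15 + $9,488.49 = $7,030.64

$7,030.64


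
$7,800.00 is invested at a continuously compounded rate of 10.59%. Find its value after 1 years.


Formula: FV = P * e^(r*t)
Exponent: r*t = 0.1059 * 1 = 0.1059
e^(0.1059) = 1.111711
FV = $7,800.00 * 1.111711 = $8,671.34

$8,671.34


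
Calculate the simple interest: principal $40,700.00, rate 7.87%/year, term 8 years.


Formula: I = P * r * t
Substituting: I = $40,700.00 * 0.0787 * 8
Step: I = $40,700.00 * 0.6296
I = $25,624.72

$25,624.72


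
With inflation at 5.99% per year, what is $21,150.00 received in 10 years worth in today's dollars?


Formula: Real value = nominal / (1 + inflation)^years
Price level: (1 + 0.0599)^10 = 1.789159
Real value = $21,150.00 / 1.789159 = $11,821.20

$11,821.20


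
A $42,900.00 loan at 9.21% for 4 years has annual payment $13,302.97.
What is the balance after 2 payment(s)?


Formula: Balance = PV*(1+r)^k - PMT*((1+r)^k - 1)/r
Growth: (1 + 0.0921)^2 = 1.192682
Accumulated factor: ((1+r)^k - 1)/r = 2.0921
Balance = $42,900.00 * 1.192682 - $13,302.97 * 2.0921
Balance = $23,334.93

$23,334.93


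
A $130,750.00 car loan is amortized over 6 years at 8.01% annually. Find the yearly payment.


Formula: PMT = PV * r / (1 - (1+r)^(-n))
Denominator: 1 - (1 + 0.0801)^(-6) = 0.37018
Numerator: $130,750.00 * 0.0801 = 10473.075
PMT = 10473.075 / 0.37018 = $28,291.82

$28,291.82


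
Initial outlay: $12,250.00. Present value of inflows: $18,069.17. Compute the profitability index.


Formula: PI = PV(cash flows) / initial investment
Substituting: PI = $18,069.17 / $12,250.00
PI = 1.475

1.475


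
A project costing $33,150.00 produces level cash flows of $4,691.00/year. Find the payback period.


Formula: Payback = investment / annual cash flow
Substituting: Payback = $33,150.00 / $4,691.00
Payback = 7.0667 years

7.0667 years


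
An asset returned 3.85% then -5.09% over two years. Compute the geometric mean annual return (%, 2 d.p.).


Formula: Geometric mean = ((1+r1)*(1+r2))^(1/2) - 1
Product: (1 + 0.0385) * (1 + -0.0509) = 1.0385 * 0.9491 = 0.98564
Square root: 0.98564^0.5 = 0.992794
Geometric mean = 0.992794 - 1 = -0.007206
As percentage: -0.72%

-0.72%


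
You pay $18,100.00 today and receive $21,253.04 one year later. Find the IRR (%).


Formula: IRR = C1/C0 - 1
Substituting: IRR = $21,253.04 / $18,100.00 - 1
Ratio: 1.174201 - 1 = 0.174201
IRR = 17.4201%

17.4201%


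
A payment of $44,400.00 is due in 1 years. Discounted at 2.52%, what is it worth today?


Formula: PV = FV / (1 + r)^n
Substituting: PV = $44,400.00 / (1 + 0.0252)^1
Discount factor: (1.0252)^1 = 1.0252
PV = $44,400.00 / 1.0252 = $43,308.62

$43,308.62


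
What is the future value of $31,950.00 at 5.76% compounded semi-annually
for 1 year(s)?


Formula: FV = P * (1 + r/m)^(m*t)
Period rate: r/m = 0.0576 / 2 = 0.0288
Total periods: m*t = 2 * 1 = 2
Growth factor: (1 + 0.0288)^2 = 1.058429
FV = $31,950.00 * 1.058429 = $33,816.82

$33,816.82


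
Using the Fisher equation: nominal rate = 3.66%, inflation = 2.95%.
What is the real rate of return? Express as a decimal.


Formula: (1 + r_real) = (1 + r_nom) / (1 + inflation)
Substituting: (1 + r_real) = 1.0366 / 1.0295
(1 + r_real) = 1.006897
r_real = 1.006897 - 1 = 0.006897

0.006897


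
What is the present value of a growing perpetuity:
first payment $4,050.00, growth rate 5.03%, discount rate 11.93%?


Formula: PV = C / (r - g)
Spread: r - g = 0.1193 - 0.0503 = 0.069
Substituting: PV = $4,050.00 / 0.069
PV = $58,695.65

$58,695.65


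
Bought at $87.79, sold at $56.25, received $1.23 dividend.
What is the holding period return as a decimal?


Formula: HPR = (P1 - P0 + D) / P0
Gain: $56.25 - $87.79 + $1.23 = -$30.31
HPR = -$30.31 / $87.79 = -0.3453

-0.3453


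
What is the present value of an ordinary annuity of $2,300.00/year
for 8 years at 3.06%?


Formula: PV = PMT * (1 - (1+r)^(-n)) / r
Discount factor: (1 + 0.0306)^(-8) = 0.78574
Bracket: 1 - 0.78574 = 0.21426
PV = $2,300.00 * 0.21426 / 0.0306 = $16,104.51

$16,104.51


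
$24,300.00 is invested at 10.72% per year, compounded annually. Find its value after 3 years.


Formula: FV = P * (1 + r)^n
Substituting: FV = $24,300.00 * (1 + 0.1072)^3
Growth factor: (1.1072)^3 = 1.357307
FV = $24,300.00 * 1.357307 = $32,982.57

$32,982.57


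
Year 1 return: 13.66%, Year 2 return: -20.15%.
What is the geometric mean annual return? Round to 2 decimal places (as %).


Formula: Geometric mean = ((1+r1)*(1+r2))^(1/2) - 1
Product: (1 + 0.1366) * (1 + -0.2015) = 1.1366 * 0.7985 = 0.907575
Square root: 0.907575^0.5 = 0.952667
Geometric mean = 0.952667 - 1 = -0.047333
As percentage: -4.73%

-4.73%


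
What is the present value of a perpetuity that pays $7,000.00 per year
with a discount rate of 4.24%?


Formula: PV = C / r
Substituting: PV = $7,000.00 / 0.0424
PV = $165,094.34

$165,094.34


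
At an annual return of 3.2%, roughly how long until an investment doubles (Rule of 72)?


Formula: Years ≈ 72 / r
Substituting: Years ≈ 72 / 3.2
Years ≈ 22.5

22.5 years


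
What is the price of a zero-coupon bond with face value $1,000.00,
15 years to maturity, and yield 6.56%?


Formula: Price = FV / (1 + r)^n
Substituting: Price = $1,000.00 / (1 + 0.0656)^15
Discount factor: (1.0656)^15 = 2.593661
Price = $1,000.00 / 2.593661 = $385.56

$385.56


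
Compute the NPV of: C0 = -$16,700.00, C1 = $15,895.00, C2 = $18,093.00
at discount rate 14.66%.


Formula: NPV = C0 + C1/(1+r) + C2/(1+r)^2
Discount C1: $15,895.00 / (1 + 0.1466) = $13,862.72
Discount C2: $18,093.00 / (1 + 0.1466)^2 = $13,762.16
NPV = -$16,700.00 + $13,862.72 + $13,762.16 = $10,924.89

$10,924.89


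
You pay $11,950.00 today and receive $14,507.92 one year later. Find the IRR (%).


Formula: IRR = C1/C0 - 1
Substituting: IRR = $14,507.92 / $11,950.00 - 1
Ratio: 1.214052 - 1 = 0.214052
IRR = 21.4052%

21.4052%


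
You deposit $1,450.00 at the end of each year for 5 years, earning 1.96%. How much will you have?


Formula: FV = PMT * ((1+r)^n - 1) / r
Growth factor: (1 + 0.0196)^5 = 1.101918
Numerator: 1.101918 - 1 = 0.101918
FV = $1,450.00 * 0.101918 / 0.0196 = $7,539.83

$7,539.83


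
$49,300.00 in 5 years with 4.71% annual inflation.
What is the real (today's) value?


Formula: Real value = nominal / (1 + inflation)^years
Price level: (1 + 0.0471)^5 = 1.258754
Real value = $49,300.00 / 1.258754 = $39,165.72

$39,165.72


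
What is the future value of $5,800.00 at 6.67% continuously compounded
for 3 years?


Formula: FV = P * e^(r*t)
Exponent: r*t = 0.0667 * 3 = 0.2001
e^(0.2001) = 1.221525
FV = $5,800.00 * 1.221525 = $7,084.84

$7,084.84


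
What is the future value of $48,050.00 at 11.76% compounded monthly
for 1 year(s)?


Formula: FV = P * (1 + r/m)^(m*t)
Period rate: r/m = 0.1176 / 12 = 0.0098
Total periods: m*t = 12 * 1 = 12
Growth factor: (1 + 0.0098)^12 = 1.12415
FV = $48,050.00 * 1.12415 = $54,015.42

$54,015.42


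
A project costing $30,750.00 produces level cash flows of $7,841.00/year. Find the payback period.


Formula: Payback = investment / annual cash flow
Substituting: Payback = $30,750.00 / $7,841.00
Payback = 3.9217 years

3.9217 years


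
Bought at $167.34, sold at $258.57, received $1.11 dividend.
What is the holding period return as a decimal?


Formula: HPR = (P1 - P0 + D) / P0
Gain: $258.57 - $167.34 + $1.11 = $92.34
HPR = $92.34 / $167.34 = 0.5518

0.5518


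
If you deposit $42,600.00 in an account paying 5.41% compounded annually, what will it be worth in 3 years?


Formula: FV = P * (1 + r)^n
Substituting: FV = $42,600.00 * (1 + 0.0541)^3
Growth factor: (1.0541)^3 = 1.171239
FV = $42,600.00 * 1.171239 = $49,894.77

$49,894.77


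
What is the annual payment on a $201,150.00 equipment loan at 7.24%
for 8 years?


Formula: PMT = PV * r / (1 - (1+r)^(-n))
Denominator: 1 - (1 + 0.0724)^(-8) = 0.42833
Numerator: $201,150.00 * 0.0724 = 14563.26
PMT = 14563.26 / 0.42833 = $34,000.11

$34,000.11


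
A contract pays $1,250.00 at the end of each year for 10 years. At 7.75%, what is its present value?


Formula: PV = PMT * (1 - (1+r)^(-n)) / r
Discount factor: (1 + 0.0775)^(-10) = 0.474053
Bracket: 1 - 0.474053 = 0.525947
PV = $1,250.00 * 0.525947 / 0.0775 = $8,483.01

$8,483.01


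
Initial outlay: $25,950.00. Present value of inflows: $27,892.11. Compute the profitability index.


Formula: PI = PV(cash flows) / initial investment
Substituting: PI = $27,892.11 / $25,950.00
PI = 1.0748

1.0748


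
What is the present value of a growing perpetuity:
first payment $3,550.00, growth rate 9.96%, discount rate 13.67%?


Formula: PV = C / (r - g)
Spread: r - g = 0.1367 - 0.0996 = 0.0371
Substituting: PV = $3,550.00 / 0.0371
PV = $95,687.33

$95,687.33


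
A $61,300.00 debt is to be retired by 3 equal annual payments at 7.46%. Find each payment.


Formula: PMT = PV * r / (1 - (1+r)^(-n))
Denominator: 1 - (1 + 0.0746)^(-3) = 0.19414
Numerator: $61,300.00 * 0.0746 = 4572.98
PMT = 4572.98 / 0.19414 = $23,555.04

$23,555.04


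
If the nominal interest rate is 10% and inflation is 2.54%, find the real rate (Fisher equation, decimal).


Formula: (1 + r_real) = (1 + r_nom) / (1 + inflation)
Substituting: (1 + r_real) = 1.1 / 1.0254
(1 + r_real) = 1.072752
r_real = 1.072752 - 1 = 0.072752

0.072752


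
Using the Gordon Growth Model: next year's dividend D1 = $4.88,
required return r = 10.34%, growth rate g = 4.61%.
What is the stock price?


Formula: P = D1 / (r - g)
Spread: r - g = 0.1034 - 0.0461 = 0.0573
Substituting: P = $4.88 / 0.0573
P = $85.17

$85.17


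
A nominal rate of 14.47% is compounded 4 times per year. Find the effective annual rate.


Formula: EAR = (1 + r/m)^m - 1
Period rate: r/m = 0.1447 / 4 = 0.036175
Compounding: (1 + 0.036175)^4 = 1.152743
EAR = 1.152743 - 1 = 0.152743

0.152743


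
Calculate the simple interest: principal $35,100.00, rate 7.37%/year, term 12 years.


Formula: I = P * r * t
Substituting: I = $35,100.00 * 0.0737 * 12
Step: I = $35,100.00 * 0.8844
I = $31,042.44

$31,042.44


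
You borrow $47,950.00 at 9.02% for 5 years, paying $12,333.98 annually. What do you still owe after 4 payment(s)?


Formula: Balance = PV*(1+r)^k - PMT*((1+r)^k - 1)/r
Growth: (1 + 0.0902)^4 = 1.412618
Accumulated factor: ((1+r)^k - 1)/r = 4.574478
Balance = $47,950.00 * 1.412618 - $12,333.98 * 4.574478
Balance = $11,313.51

$11,313.51


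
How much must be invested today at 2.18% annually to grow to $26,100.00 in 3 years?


Formula: PV = FV / (1 + r)^n
Substituting: PV = $26,100.00 / (1 + 0.0218)^3
Discount factor: (1.0218)^3 = 1.066836
PV = $26,100.00 / 1.066836 = $24,464.86

$24,464.86


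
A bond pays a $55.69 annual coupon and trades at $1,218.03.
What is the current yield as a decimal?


Formula: Current yield = annual coupon / price
Substituting: CY = $55.69 / $1,218.03
CY = 0.045721

0.045721


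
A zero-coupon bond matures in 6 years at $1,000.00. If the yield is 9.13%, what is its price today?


Formula: Price = FV / (1 + r)^n
Substituting: Price = $1,000.00 / (1 + 0.0913)^6
Discount factor: (1.0913)^6 = 1.689137
Price = $1,000.00 / 1.689137 = $592.02

$592.02


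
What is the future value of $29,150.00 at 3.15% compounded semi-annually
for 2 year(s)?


Formula: FV = P * (1 + r/m)^(m*t)
Period rate: r/m = 0.0315 / 2 = 0.01575
Total periods: m*t = 2 * 2 = 4
Growth factor: (1 + 0.01575)^4 = 1.064504
FV = $29,150.00 * 1.064504 = $31,030.29

$31,030.29


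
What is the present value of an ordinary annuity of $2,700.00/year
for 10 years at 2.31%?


Formula: PV = PMT * (1 - (1+r)^(-n)) / r
Discount factor: (1 + 0.0231)^(-10) = 0.795828
Bracket: 1 - 0.795828 = 0.204172
PV = $2,700.00 * 0.204172 / 0.0231 = $23,864.27

$23,864.27


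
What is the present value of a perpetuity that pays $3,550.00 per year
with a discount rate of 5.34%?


Formula: PV = C / r
Substituting: PV = $3,550.00 / 0.0534
PV = $66,479.40

$66,479.40


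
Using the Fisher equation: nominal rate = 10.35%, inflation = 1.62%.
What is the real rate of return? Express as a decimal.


Formula: (1 + r_real) = (1 + r_nom) / (1 + inflation)
Substituting: (1 + r_real) = 1.1035 / 1.0162
(1 + r_real) = 1.085908
r_real = 1.085908 - 1 = 0.085908

0.085908


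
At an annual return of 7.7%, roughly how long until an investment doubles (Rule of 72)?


Formula: Years ≈ 72 / r
Substituting: Years ≈ 72 / 7.7
Years ≈ 9.4

9.4 years


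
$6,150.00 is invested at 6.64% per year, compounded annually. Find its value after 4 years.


Formula: FV = P * (1 + r)^n
Substituting: FV = $6,150.00 * (1 + 0.0664)^4
Growth factor: (1.0664)^4 = 1.293244
FV = $6,150.00 * 1.293244 = $7,953.45

$7,953.45


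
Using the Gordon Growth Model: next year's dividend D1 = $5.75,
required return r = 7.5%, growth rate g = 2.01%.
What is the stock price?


Formula: P = D1 / (r - g)
Spread: r - g = 0.075 - 0.0201 = 0.0549
Substituting: P = $5.75 / 0.0549
P = $104.74

$104.74


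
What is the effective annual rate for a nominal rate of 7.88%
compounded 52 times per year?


Formula: EAR = (1 + r/m)^m - 1
Period rate: r/m = 0.0788 / 52 = 0.001515
Compounding: (1 + 0.001515)^52 = 1.081923
EAR = 1.081923 - 1 = 0.081923

0.081923


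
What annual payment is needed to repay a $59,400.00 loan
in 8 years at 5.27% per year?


Formula: PMT = PV * r / (1 - (1+r)^(-n))
Denominator: 1 - (1 + 0.0527)^(-8) = 0.336924
Numerator: $59,400.00 * 0.0527 = 3130.38
PMT = 3130.38 / 0.336924 = $9,291.04

$9,291.04


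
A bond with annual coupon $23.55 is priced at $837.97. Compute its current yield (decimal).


Formula: Current yield = annual coupon / price
Substituting: CY = $23.55 / $837.97
CY = 0.028104

0.028104


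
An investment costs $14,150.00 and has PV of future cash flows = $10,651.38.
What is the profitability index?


Formula: PI = PV(cash flows) / initial investment
Substituting: PI = $10,651.38 / $14,150.00
PI = 0.7527

0.7527


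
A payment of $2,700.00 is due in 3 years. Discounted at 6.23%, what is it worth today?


Formula: PV = FV / (1 + r)^n
Substituting: PV = $2,700.00 / (1 + 0.0623)^3
Discount factor: (1.0623)^3 = 1.198786
PV = $2,700.00 / 1.198786 = $2,252.28

$2,252.28


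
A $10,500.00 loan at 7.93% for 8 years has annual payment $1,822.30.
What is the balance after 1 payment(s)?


Formula: Balance = PV*(1+r)^k - PMT*((1+r)^k - 1)/r
Growth: (1 + 0.0793)^1 = 1.0793
Accumulated factor: ((1+r)^k - 1)/r = 1.0
Balance = $10,500.00 * 1.0793 - $1,822.30 * 1.0
Balance = $9,510.35

$9,510.35


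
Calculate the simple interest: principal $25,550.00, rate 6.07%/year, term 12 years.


Formula: I = P * r * t
Substituting: I = $25,550.00 * 0.0607 * 12
Step: I = $25,550.00 * 0.7284
I = $18,610.62

$18,610.62


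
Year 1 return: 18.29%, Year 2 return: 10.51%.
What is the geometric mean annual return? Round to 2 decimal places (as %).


Formula: Geometric mean = ((1+r1)*(1+r2))^(1/2) - 1
Product: (1 + 0.1829) * (1 + 0.1051) = 1.1829 * 1.1051 = 1.307223
Square root: 1.307223^0.5 = 1.143338
Geometric mean = 1.143338 - 1 = 0.143338
As percentage: 14.33%

14.33%


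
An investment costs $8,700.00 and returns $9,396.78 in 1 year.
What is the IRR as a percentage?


Formula: IRR = C1/C0 - 1
Substituting: IRR = $9,396.78 / $8,700.00 - 1
Ratio: 1.08009 - 1 = 0.08009
IRR = 8.009%

8.009%


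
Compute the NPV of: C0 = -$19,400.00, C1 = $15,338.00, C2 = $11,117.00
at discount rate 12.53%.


Formula: NPV = C0 + C1/(1+r) + C2/(1+r)^2
Discount C1: $15,338.00 / (1 + 0.1253) = $13,630.14
Discount C2: $11,117.00 / (1 + 0.1253)^2 = $8,779.12
NPV = -$19,400.00 + $13,630.14 + $8,779.12 = $3,009.26

$3,009.26


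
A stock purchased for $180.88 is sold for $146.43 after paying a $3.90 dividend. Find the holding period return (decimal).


Formula: HPR = (P1 - P0 + D) / P0
Gain: $146.43 - $180.88 + $3.90 = -$30.55
HPR = -$30.55 / $180.88 = -0.1689

-0.1689


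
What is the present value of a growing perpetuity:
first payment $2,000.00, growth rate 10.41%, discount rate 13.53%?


Formula: PV = C / (r - g)
Spread: r - g = 0.1353 - 0.1041 = 0.0312
Substituting: PV = $2,000.00 / 0.0312
PV = $64,102.56

$64,102.56


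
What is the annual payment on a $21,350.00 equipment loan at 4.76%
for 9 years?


Formula: PMT = PV * r / (1 - (1+r)^(-n))
Denominator: 1 - (1 + 0.0476)^(-9) = 0.341978
Numerator: $21,350.00 * 0.0476 = 1016.26
PMT = 1016.26 / 0.341978 = $2,971.71

$2,971.71


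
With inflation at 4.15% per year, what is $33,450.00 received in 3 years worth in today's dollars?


Formula: Real value = nominal / (1 + inflation)^years
Price level: (1 + 0.0415)^3 = 1.129738
Real value = $33,450.00 / 1.129738 = $29,608.63

$29,608.63


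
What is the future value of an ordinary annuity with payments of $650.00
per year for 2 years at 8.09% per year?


Formula: FV = PMT * ((1+r)^n - 1) / r
Growth factor: (1 + 0.0809)^2 = 1.168345
Numerator: 1.168345 - 1 = 0.168345
FV = $650.00 * 0.168345 / 0.0809 = $1,352.59

$1,352.59


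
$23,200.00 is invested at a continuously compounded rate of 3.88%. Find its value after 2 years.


Formula: FV = P * e^(r*t)
Exponent: r*t = 0.0388 * 2 = 0.0776
e^(0.0776) = 1.08069
FV = $23,200.00 * 1.08069 = $25,072.01

$25,072.01


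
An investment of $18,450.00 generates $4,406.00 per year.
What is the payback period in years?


Formula: Payback = investment / annual cash flow
Substituting: Payback = $18,450.00 / $4,406.00
Payback = 4.1875 years

4.1875 years


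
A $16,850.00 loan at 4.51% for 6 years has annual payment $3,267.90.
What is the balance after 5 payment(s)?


Formula: Balance = PV*(1+r)^k - PMT*((1+r)^k - 1)/r
Growth: (1 + 0.0451)^5 = 1.246778
Accumulated factor: ((1+r)^k - 1)/r = 5.471803
Balance = $16,850.00 * 1.246778 - $3,267.90 * 5.471803
Balance = $3,126.91

$3,126.91


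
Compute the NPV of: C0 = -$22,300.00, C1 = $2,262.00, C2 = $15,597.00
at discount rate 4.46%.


Formula: NPV = C0 + C1/(1+r) + C2/(1+r)^2
Discount C1: $2,262.00 / (1 + 0.0446) = $2,165.42
Discount C2: $15,597.00 / (1 + 0.0446)^2 = $14,293.58
NPV = -$22,300.00 + $2,165.42 + $14,293.58 = -$5,841.00

-$5,841.00


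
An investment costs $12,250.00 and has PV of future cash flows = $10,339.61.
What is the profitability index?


Formula: PI = PV(cash flows) / initial investment
Substituting: PI = $10,339.61 / $12,250.00
PI = 0.844

0.844


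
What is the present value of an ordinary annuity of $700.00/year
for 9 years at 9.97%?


Formula: PV = PMT * (1 - (1+r)^(-n)) / r
Discount factor: (1 + 0.0997)^(-9) = 0.42514
Bracket: 1 - 0.42514 = 0.57486
PV = $700.00 * 0.57486 / 0.0997 = $4,036.13

$4,036.13


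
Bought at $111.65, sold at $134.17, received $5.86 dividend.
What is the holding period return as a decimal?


Formula: HPR = (P1 - P0 + D) / P0
Gain: $134.17 - $111.65 + $5.86 = $28.38
HPR = $28.38 / $111.65 = 0.2542

0.2542


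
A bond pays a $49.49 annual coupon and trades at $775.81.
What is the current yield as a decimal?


Formula: Current yield = annual coupon / price
Substituting: CY = $49.49 / $775.81
CY = 0.063791

0.063791


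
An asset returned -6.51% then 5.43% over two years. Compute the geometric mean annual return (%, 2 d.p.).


Formula: Geometric mean = ((1+r1)*(1+r2))^(1/2) - 1
Product: (1 + -0.0651) * (1 + 0.0543) = 0.9349 * 1.0543 = 0.985665
Square root: 0.985665^0.5 = 0.992807
Geometric mean = 0.992807 - 1 = -0.007193
As percentage: -0.72%

-0.72%


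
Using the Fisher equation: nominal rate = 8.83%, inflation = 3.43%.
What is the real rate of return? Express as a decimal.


Formula: (1 + r_real) = (1 + r_nom) / (1 + inflation)
Substituting: (1 + r_real) = 1.0883 / 1.0343
(1 + r_real) = 1.052209
r_real = 1.052209 - 1 = 0.052209

0.052209


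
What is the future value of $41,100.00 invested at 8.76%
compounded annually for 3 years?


Formula: FV = P * (1 + r)^n
Substituting: FV = $41,100.00 * (1 + 0.0876)^3
Growth factor: (1.0876)^3 = 1.286494
FV = $41,100.00 * 1.286494 = $52,874.88

$52,874.88


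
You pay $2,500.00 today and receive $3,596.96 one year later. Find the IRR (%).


Formula: IRR = C1/C0 - 1
Substituting: IRR = $3,596.96 / $2,500.00 - 1
Ratio: 1.438784 - 1 = 0.438784
IRR = 43.8784%

43.8784%


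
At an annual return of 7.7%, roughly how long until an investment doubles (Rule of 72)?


Formula: Years ≈ 72 / r
Substituting: Years ≈ 72 / 7.7
Years ≈ 9.4

9.4 years


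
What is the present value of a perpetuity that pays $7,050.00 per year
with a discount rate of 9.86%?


Formula: PV = C / r
Substituting: PV = $7,050.00 / 0.0986
PV = $71,501.01

$71,501.01


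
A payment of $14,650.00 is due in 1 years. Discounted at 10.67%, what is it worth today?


Formula: PV = FV / (1 + r)^n
Substituting: PV = $14,650.00 / (1 + 0.1067)^1
Discount factor: (1.1067)^1 = 1.1067
PV = $14,650.00 / 1.1067 = $13,237.55

$13,237.55


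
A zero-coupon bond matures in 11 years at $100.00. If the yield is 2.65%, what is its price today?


Formula: Price = FV / (1 + r)^n
Substituting: Price = $100.00 / (1 + 0.0265)^11
Discount factor: (1.0265)^11 = 1.333363
Price = $100.00 / 1.333363 = $75.00

$75.00


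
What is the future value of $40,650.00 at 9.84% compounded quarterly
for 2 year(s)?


Formula: FV = P * (1 + r/m)^(m*t)
Period rate: r/m = 0.0984 / 4 = 0.0246
Total periods: m*t = 4 * 2 = 8
Growth factor: (1 + 0.0246)^8 = 1.214604
FV = $40,650.00 * 1.214604 = $49,373.66

$49,373.66


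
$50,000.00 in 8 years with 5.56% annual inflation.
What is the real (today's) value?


Formula: Real value = nominal / (1 + inflation)^years
Price level: (1 + 0.0556)^8 = 1.541683
Real value = $50,000.00 / 1.541683 = $32,432.09

$32,432.09


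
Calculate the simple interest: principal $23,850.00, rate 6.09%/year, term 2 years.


Formula: I = P * r * t
Substituting: I = $23,850.00 * 0.0609 * 2
Step: I = $23,850.00 * 0.1218
I = $2,904.93

$2,904.93


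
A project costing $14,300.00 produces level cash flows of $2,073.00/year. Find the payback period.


Formula: Payback = investment / annual cash flow
Substituting: Payback = $14,300.00 / $2,073.00
Payback = 6.8982 years

6.8982 years


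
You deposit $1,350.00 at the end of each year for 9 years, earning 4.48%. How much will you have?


Formula: FV = PMT * ((1+r)^n - 1) / r
Growth factor: (1 + 0.0448)^9 = 1.483537
Numerator: 1.483537 - 1 = 0.483537
FV = $1,350.00 * 0.483537 / 0.0448 = $14,570.88

$14,570.88


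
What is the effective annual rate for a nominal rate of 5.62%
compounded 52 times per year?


Formula: EAR = (1 + r/m)^m - 1
Period rate: r/m = 0.0562 / 52 = 0.001081
Compounding: (1 + 0.001081)^52 = 1.057777
EAR = 1.057777 - 1 = 0.057777

0.057777


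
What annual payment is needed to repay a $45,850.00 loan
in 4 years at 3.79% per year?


Formula: PMT = PV * r / (1 - (1+r)^(-n))
Denominator: 1 - (1 + 0.0379)^(-4) = 0.138257
Numerator: $45,850.00 * 0.0379 = 1737.715
PMT = 1737.715 / 0.138257 = $12,568.76

$12,568.76


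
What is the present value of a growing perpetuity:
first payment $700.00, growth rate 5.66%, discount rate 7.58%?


Formula: PV = C / (r - g)
Spread: r - g = 0.0758 - 0.0566 = 0.0192
Substituting: PV = $700.00 / 0.0192
PV = $36,458.33

$36,458.33


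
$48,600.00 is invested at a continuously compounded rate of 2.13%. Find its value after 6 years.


Formula: FV = P * e^(r*t)
Exponent: r*t = 0.0213 * 6 = 0.1278
e^(0.1278) = 1.136326
FV = $48,600.00 * 1.136326 = $55,225.43

$55,225.43


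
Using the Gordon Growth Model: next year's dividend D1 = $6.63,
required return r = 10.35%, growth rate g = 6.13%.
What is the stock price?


Formula: P = D1 / (r - g)
Spread: r - g = 0.1035 - 0.0613 = 0.0422
Substituting: P = $6.63 / 0.0422
P = $157.11

$157.11


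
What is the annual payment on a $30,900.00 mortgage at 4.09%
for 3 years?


Formula: PMT = PV * r / (1 - (1+r)^(-n))
Denominator: 1 - (1 + 0.0409)^(-3) = 0.113308
Numerator: $30,900.00 * 0.0409 = 1263.81
PMT = 1263.81 / 0.113308 = $11,153.79

$11,153.79


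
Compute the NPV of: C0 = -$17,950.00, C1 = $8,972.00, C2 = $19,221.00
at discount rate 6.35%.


Formula: NPV = C0 + C1/(1+r) + C2/(1+r)^2
Discount C1: $8,972.00 / (1 + 0.0635) = $8,436.30
Discount C2: $19,221.00 / (1 + 0.0635)^2 = $16,994.21
NPV = -$17,950.00 + $8,436.30 + $16,994.21 = $7,480.51

$7,480.51


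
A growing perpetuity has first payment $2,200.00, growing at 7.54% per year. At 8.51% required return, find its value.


Formula: PV = C / (r - g)
Spread: r - g = 0.0851 - 0.0754 = 0.0097
Substituting: PV = $2,200.00 / 0.0097
PV = $226,804.12

$226,804.12


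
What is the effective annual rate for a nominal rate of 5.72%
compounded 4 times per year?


Formula: EAR = (1 + r/m)^m - 1
Period rate: r/m = 0.0572 / 4 = 0.0143
Compounding: (1 + 0.0143)^4 = 1.058439
EAR = 1.058439 - 1 = 0.058439

0.058439


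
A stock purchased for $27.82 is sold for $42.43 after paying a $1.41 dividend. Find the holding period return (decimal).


Formula: HPR = (P1 - P0 + D) / P0
Gain: $42.43 - $27.82 + $1.41 = $16.02
HPR = $16.02 / $27.82 = 0.5758

0.5758


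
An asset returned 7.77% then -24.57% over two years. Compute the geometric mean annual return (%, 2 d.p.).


Formula: Geometric mean = ((1+r1)*(1+r2))^(1/2) - 1
Product: (1 + 0.0777) * (1 + -0.2457) = 1.0777 * 0.7543 = 0.812909
Square root: 0.812909^0.5 = 0.901615
Geometric mean = 0.901615 - 1 = -0.098385
As percentage: -9.84%

-9.84%


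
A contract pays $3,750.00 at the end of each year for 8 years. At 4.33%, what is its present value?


Formula: PV = PMT * (1 - (1+r)^(-n)) / r
Discount factor: (1 + 0.0433)^(-8) = 0.712404
Bracket: 1 - 0.712404 = 0.287596
PV = $3,750.00 * 0.287596 / 0.0433 = $24,907.28

$24,907.28


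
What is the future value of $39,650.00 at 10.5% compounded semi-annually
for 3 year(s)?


Formula: FV = P * (1 + r/m)^(m*t)
Period rate: r/m = 0.105 / 2 = 0.0525
Total periods: m*t = 2 * 3 = 6
Growth factor: (1 + 0.0525)^6 = 1.359354
FV = $39,650.00 * 1.359354 = $53,898.39

$53,898.39


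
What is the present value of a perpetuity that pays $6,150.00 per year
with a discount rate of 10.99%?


Formula: PV = C / r
Substituting: PV = $6,150.00 / 0.1099
PV = $55,959.96

$55,959.96


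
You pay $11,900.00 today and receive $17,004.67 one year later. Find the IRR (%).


Formula: IRR = C1/C0 - 1
Substituting: IRR = $17,004.67 / $11,900.00 - 1
Ratio: 1.428964 - 1 = 0.428964
IRR = 42.8964%

42.8964%


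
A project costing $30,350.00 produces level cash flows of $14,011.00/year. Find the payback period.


Formula: Payback = investment / annual cash flow
Substituting: Payback = $30,350.00 / $14,011.00
Payback = 2.1662 years

2.1662 years


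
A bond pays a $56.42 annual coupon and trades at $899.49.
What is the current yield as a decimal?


Formula: Current yield = annual coupon / price
Substituting: CY = $56.42 / $899.49
CY = 0.062724

0.062724


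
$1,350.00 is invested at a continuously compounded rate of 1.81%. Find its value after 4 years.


Formula: FV = P * e^(r*t)
Exponent: r*t = 0.0181 * 4 = 0.0724
e^(0.0724) = 1.075085
FV = $1,350.00 * 1.075085 = $1,451.37

$1,451.37


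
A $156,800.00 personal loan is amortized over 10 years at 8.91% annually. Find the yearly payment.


Formula: PMT = PV * r / (1 - (1+r)^(-n))
Denominator: 1 - (1 + 0.0891)^(-10) = 0.574086
Numerator: $156,800.00 * 0.0891 = 13970.88
PMT = 13970.88 / 0.574086 = $24,335.89

$24,335.89


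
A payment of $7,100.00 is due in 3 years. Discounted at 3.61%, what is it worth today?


Formula: PV = FV / (1 + r)^n
Substituting: PV = $7,100.00 / (1 + 0.0361)^3
Discount factor: (1.0361)^3 = 1.112257
PV = $7,100.00 / 1.112257 = $6,383.42

$6,383.42


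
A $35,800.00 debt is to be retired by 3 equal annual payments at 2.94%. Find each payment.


Formula: PMT = PV * r / (1 - (1+r)^(-n))
Denominator: 1 - (1 + 0.0294)^(-3) = 0.083257
Numerator: $35,800.00 * 0.0294 = 1052.52
PMT = 1052.52 / 0.083257 = $12,641.79

$12,641.79


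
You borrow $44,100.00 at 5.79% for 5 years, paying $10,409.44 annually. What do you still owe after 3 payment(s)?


Formula: Balance = PV*(1+r)^k - PMT*((1+r)^k - 1)/r
Growth: (1 + 0.0579)^3 = 1.183951
Accumulated factor: ((1+r)^k - 1)/r = 3.177052
Balance = $44,100.00 * 1.183951 - $10,409.44 * 3.177052
Balance = $19,140.92

$19,140.92


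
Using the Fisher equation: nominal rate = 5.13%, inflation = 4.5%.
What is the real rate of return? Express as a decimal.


Formula: (1 + r_real) = (1 + r_nom) / (1 + inflation)
Substituting: (1 + r_real) = 1.0513 / 1.045
(1 + r_real) = 1.006029
r_real = 1.006029 - 1 = 0.006029

0.006029


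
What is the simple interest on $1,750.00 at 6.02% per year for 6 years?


Formula: I = P * r * t
Substituting: I = $1,750.00 * 0.0602 * 6
Step: I = $1,750.00 * 0.3612
I = $632.10

$632.10


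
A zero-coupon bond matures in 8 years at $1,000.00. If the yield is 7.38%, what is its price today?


Formula: Price = FV / (1 + r)^n
Substituting: Price = $1,000.00 / (1 + 0.0738)^8
Discount factor: (1.0738)^8 = 1.767613
Price = $1,000.00 / 1.767613 = $565.73

$565.73


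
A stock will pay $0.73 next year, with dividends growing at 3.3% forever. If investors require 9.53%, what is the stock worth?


Formula: P = D1 / (r - g)
Spread: r - g = 0.0953 - 0.033 = 0.0623
Substituting: P = $0.73 / 0.0623
P = $11.72

$11.72


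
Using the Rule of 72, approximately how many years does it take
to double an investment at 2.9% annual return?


Formula: Years ≈ 72 / r
Substituting: Years ≈ 72 / 2.9
Years ≈ 24.8

24.8 years


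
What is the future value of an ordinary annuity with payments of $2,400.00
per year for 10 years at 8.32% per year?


Formula: FV = PMT * ((1+r)^n - 1) / r
Growth factor: (1 + 0.0832)^10 = 2.223753
Numerator: 2.223753 - 1 = 1.223753
FV = $2,400.00 * 1.223753 / 0.0832 = $35,300.56

$35,300.56


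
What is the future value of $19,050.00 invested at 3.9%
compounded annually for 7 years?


Formula: FV = P * (1 + r)^n
Substituting: FV = $19,050.00 * (1 + 0.039)^7
Growth factor: (1.039)^7 = 1.3071
FV = $19,050.00 * 1.3071 = $24,900.26

$24,900.26


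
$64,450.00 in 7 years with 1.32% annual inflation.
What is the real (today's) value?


Formula: Real value = nominal / (1 + inflation)^years
Price level: (1 + 0.0132)^7 = 1.096141
Real value = $64,450.00 / 1.096141 = $58,797.20

$58,797.20


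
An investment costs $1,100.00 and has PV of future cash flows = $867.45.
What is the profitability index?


Formula: PI = PV(cash flows) / initial investment
Substituting: PI = $867.45 / $1,100.00
PI = 0.7886

0.7886


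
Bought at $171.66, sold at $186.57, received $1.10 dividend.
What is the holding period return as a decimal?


Formula: HPR = (P1 - P0 + D) / P0
Gain: $186.57 - $171.66 + $1.10 = $16.01
HPR = $16.01 / $171.66 = 0.0933

0.0933


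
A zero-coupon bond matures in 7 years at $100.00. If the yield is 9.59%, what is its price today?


Formula: Price = FV / (1 + r)^n
Substituting: Price = $100.00 / (1 + 0.0959)^7
Discount factor: (1.0959)^7 = 1.898438
Price = $100.00 / 1.898438 = $52.67

$52.67


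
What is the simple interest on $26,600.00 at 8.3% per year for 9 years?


Formula: I = P * r * t
Substituting: I = $26,600.00 * 0.083 * 9
Step: I = $26,600.00 * 0.747
I = $19,870.20

$19,870.20


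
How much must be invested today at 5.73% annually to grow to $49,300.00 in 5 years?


Formula: PV = FV / (1 + r)^n
Substituting: PV = $49,300.00 / (1 + 0.0573)^5
Discount factor: (1.0573)^5 = 1.321269
PV = $49,300.00 / 1.321269 = $37,312.62

$37,312.62


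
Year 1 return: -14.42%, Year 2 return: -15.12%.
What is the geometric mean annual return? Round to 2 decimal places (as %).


Formula: Geometric mean = ((1+r1)*(1+r2))^(1/2) - 1
Product: (1 + -0.1442) * (1 + -0.1512) = 0.8558 * 0.8488 = 0.726403
Square root: 0.726403^0.5 = 0.852293
Geometric mean = 0.852293 - 1 = -0.147707
As percentage: -14.77%

-14.77%


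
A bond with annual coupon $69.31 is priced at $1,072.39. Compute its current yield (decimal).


Formula: Current yield = annual coupon / price
Substituting: CY = $69.31 / $1,072.39
CY = 0.064631

0.064631


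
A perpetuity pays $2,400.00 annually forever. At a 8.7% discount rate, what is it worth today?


Formula: PV = C / r
Substituting: PV = $2,400.00 / 0.087
PV = $27,586.21

$27,586.21


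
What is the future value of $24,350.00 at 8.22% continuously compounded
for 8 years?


Formula: FV = P * e^(r*t)
Exponent: r*t = 0.0822 * 8 = 0.6576
e^(0.6576) = 1.930154
FV = $24,350.00 * 1.930154 = $46,999.26

$46,999.26


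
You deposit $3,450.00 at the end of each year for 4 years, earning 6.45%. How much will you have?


Formula: FV = PMT * ((1+r)^n - 1) / r
Growth factor: (1 + 0.0645)^4 = 1.284052
Numerator: 1.284052 - 1 = 0.284052
FV = $3,450.00 * 0.284052 / 0.0645 = $15,193.49

$15,193.49


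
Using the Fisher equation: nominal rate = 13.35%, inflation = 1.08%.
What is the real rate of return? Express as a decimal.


Formula: (1 + r_real) = (1 + r_nom) / (1 + inflation)
Substituting: (1 + r_real) = 1.1335 / 1.0108
(1 + r_real) = 1.121389
r_real = 1.121389 - 1 = 0.121389

0.121389


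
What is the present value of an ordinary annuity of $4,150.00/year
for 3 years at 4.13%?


Formula: PV = PMT * (1 - (1+r)^(-n)) / r
Discount factor: (1 + 0.0413)^(-3) = 0.885671
Bracket: 1 - 0.885671 = 0.114329
PV = $4,150.00 * 0.114329 / 0.0413 = $11,488.27

$11,488.27


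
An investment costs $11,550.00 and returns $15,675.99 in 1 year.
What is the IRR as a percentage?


Formula: IRR = C1/C0 - 1
Substituting: IRR = $15,675.99 / $11,550.00 - 1
Ratio: 1.357229 - 1 = 0.357229
IRR = 35.7229%

35.7229%


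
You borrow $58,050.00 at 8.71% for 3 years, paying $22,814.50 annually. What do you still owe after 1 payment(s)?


Formula: Balance = PV*(1+r)^k - PMT*((1+r)^k - 1)/r
Growth: (1 + 0.0871)^1 = 1.0871
Accumulated factor: ((1+r)^k - 1)/r = 1.0
Balance = $58,050.00 * 1.0871 - $22,814.50 * 1.0
Balance = $40,291.66

$40,291.66


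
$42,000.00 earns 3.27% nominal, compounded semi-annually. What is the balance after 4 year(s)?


Formula: FV = P * (1 + r/m)^(m*t)
Period rate: r/m = 0.0327 / 2 = 0.01635
Total periods: m*t = 2 * 4 = 8
Growth factor: (1 + 0.01635)^8 = 1.138535
FV = $42,000.00 * 1.138535 = $47,818.46

$47,818.46


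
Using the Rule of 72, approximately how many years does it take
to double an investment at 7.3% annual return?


Formula: Years ≈ 72 / r
Substituting: Years ≈ 72 / 7.3
Years ≈ 9.9

9.9 years


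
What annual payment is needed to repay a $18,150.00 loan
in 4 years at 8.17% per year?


Formula: PMT = PV * r / (1 - (1+r)^(-n))
Denominator: 1 - (1 + 0.0817)^(-4) = 0.26958
Numerator: $18,150.00 * 0.0817 = 1482.855
PMT = 1482.855 / 0.26958 = $5,500.61

$5,500.61


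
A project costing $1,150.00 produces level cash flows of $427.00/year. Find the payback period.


Formula: Payback = investment / annual cash flow
Substituting: Payback = $1,150.00 / $427.00
Payback = 2.6932 years

2.6932 years


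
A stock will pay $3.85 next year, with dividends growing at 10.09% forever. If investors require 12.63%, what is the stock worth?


Formula: P = D1 / (r - g)
Spread: r - g = 0.1263 - 0.1009 = 0.0254
Substituting: P = $3.85 / 0.0254
P = $151.57

$151.57


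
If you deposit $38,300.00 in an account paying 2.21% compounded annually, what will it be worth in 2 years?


Formula: FV = P * (1 + r)^n
Substituting: FV = $38,300.00 * (1 + 0.0221)^2
Growth factor: (1.0221)^2 = 1.044688
FV = $38,300.00 * 1.044688 = $40,011.57

$40,011.57


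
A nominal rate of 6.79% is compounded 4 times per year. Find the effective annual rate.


Formula: EAR = (1 + r/m)^m - 1
Period rate: r/m = 0.0679 / 4 = 0.016975
Compounding: (1 + 0.016975)^4 = 1.069649
EAR = 1.069649 - 1 = 0.069649

0.069649


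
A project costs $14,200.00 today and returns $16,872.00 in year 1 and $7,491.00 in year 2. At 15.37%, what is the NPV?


Formula: NPV = C0 + C1/(1+r) + C2/(1+r)^2
Discount C1: $16,872.00 / (1 + 0.1537) = $14,624.25
Discount C2: $7,491.00 / (1 + 0.1537)^2 = $5,628.00
NPV = -$14,200.00 + $14,624.25 + $5,628.00 = $6,052.25

$6,052.25


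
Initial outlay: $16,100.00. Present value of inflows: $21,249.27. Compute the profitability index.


Formula: PI = PV(cash flows) / initial investment
Substituting: PI = $21,249.27 / $16,100.00
PI = 1.3198

1.3198


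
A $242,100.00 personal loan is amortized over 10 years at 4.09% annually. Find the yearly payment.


Formula: PMT = PV * r / (1 - (1+r)^(-n))
Denominator: 1 - (1 + 0.0409)^(-10) = 0.330254
Numerator: $242,100.00 * 0.0409 = 9901.89
PMT = 9901.89 / 0.330254 = $29,982.62

$29,982.62


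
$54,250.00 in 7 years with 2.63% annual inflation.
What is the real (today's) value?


Formula: Real value = nominal / (1 + inflation)^years
Price level: (1 + 0.0263)^7 = 1.199279
Real value = $54,250.00 / 1.199279 = $45,235.50

$45,235.50


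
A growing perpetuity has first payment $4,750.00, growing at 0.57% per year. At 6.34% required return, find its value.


Formula: PV = C / (r - g)
Spread: r - g = 0.0634 - 0.0057 = 0.0577
Substituting: PV = $4,750.00 / 0.0577
PV = $82,322.36

$82,322.36


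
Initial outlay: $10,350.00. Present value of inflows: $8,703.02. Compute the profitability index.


Formula: PI = PV(cash flows) / initial investment
Substituting: PI = $8,703.02 / $10,350.00
PI = 0.8409

0.8409
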